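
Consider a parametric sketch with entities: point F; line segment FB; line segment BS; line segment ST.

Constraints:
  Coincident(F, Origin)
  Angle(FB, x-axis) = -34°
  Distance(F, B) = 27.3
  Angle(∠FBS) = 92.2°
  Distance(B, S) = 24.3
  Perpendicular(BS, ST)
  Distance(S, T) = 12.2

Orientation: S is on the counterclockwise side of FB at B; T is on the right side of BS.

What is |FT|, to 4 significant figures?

46.92

∠FBS = 92.2°, so BS runs at -34.0° + (180° − 92.2°) = 53.80° from the x-axis; with |BS| = 24.3, S = B + 24.3·(cos 53.80°, sin 53.80°) = (36.98, 4.343). The perpendicularity gives ST at right angles to BS; with |ST| = 12.2 on the right of BS, T = S + 12.2·(0.8070, -0.5906) = (46.83, -2.862). Then |FT| = |T − F| = 46.92.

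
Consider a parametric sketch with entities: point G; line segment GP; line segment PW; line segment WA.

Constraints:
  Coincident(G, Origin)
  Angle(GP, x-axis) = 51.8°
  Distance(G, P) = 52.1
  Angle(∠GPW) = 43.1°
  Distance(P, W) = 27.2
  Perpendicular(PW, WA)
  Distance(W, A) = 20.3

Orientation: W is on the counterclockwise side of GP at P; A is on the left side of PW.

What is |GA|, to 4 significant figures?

18.75

G is at the origin; GP runs at 51.8° with length 52.1, so P = 52.1·(cos 51.8°, sin 51.8°) = (32.22, 40.94). ∠GPW = 43.1°, so PW runs at 51.8° + (180° − 43.1°) = 188.7° from the x-axis; with |PW| = 27.2, W = P + 27.2·(cos 188.7°, sin 188.7°) = (5.332, 36.83). PW ⟂ WA; with |WA| = 20.3 on the left of PW, A = W + 20.3·(0.1513, -0.9885) = (8.403, 16.76). Then |GA| = |A − G| = 18.75.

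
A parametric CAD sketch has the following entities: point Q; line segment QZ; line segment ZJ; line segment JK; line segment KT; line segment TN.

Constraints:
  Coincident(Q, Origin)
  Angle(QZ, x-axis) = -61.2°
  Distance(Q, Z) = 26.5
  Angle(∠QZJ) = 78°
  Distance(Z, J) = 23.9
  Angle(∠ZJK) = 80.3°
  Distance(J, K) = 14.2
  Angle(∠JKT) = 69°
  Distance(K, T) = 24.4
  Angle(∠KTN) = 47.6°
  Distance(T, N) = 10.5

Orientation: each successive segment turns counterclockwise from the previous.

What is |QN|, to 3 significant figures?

27.9

∠JKT = 69.0° gives KT at -108° from the x-axis; with |KT| = 24.4, T = (12.2, -21.7). ∠KTN = 47.6° gives TN at 23.9° from the x-axis; with |TN| = 10.5, N = (21.8, -17.5). Then |QN| = |N − Q| = 27.9.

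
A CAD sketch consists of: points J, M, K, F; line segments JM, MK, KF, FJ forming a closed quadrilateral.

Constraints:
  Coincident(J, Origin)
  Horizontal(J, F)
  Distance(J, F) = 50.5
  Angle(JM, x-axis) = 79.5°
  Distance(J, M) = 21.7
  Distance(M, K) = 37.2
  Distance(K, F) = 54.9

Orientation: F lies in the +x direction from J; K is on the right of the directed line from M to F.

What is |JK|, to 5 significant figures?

15.507

Checks: |MK| = 37.20 ✓; |KF| = 54.90 ✓.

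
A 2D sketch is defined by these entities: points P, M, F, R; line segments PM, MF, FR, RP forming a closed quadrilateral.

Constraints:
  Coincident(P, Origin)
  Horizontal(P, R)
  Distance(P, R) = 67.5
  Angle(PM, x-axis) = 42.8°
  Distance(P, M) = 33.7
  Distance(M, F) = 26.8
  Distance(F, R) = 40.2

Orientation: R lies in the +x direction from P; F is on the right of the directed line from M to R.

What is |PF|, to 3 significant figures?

27.7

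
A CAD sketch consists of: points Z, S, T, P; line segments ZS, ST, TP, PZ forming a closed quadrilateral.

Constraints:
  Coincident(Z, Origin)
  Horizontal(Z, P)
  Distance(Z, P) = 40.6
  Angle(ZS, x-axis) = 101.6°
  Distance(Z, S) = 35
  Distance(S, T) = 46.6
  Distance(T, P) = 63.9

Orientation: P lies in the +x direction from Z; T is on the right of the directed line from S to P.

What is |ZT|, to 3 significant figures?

24.5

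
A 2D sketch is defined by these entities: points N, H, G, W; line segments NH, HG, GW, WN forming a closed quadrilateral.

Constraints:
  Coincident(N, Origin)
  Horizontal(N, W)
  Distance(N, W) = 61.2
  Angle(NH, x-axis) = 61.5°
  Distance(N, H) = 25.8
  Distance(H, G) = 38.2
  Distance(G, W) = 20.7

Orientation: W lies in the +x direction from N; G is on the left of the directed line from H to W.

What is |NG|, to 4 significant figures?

53.13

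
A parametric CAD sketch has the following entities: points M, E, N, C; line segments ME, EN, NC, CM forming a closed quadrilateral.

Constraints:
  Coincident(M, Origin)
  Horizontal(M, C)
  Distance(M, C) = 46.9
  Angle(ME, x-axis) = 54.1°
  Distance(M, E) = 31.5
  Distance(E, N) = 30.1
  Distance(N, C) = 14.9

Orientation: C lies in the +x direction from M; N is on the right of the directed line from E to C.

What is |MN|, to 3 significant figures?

32.1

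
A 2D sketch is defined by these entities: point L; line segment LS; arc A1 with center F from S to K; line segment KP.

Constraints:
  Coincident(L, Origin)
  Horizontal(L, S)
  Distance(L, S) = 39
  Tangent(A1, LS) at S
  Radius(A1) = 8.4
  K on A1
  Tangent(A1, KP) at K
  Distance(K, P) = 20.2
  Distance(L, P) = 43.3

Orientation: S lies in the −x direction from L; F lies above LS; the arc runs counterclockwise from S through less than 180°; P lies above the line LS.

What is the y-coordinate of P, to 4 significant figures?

29.14

Checks: |FK| = 8.400 ✓; ∠(FK, KP) = 90.00° ✓; |KP| = 20.20 ✓; |LP| = 43.30 ✓.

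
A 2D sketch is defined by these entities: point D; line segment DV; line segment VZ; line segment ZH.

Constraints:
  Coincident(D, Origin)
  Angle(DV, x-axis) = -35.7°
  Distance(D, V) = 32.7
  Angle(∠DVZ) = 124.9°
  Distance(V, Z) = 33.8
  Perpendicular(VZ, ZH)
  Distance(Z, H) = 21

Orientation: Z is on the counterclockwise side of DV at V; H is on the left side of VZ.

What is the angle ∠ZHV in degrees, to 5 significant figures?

58.147°

D is at the origin; DV runs at -35.7° with length 32.7, so V = 32.7·(cos -35.7°, sin -35.7°) = (26.555, -19.082). ∠DVZ = 124.9°, so VZ runs at -35.7° + (180° − 124.9°) = 19.400° from the x-axis; with |VZ| = 33.8, Z = V + 33.8·(cos 19.400°, sin 19.400°) = (58.436, -7.8548). VZ is perpendicular to ZH; with |ZH| = 21.0 on the left of VZ, H = Z + 21.0·(-0.33216, 0.94322) = (51.461, 11.953). Then cos ∠ZHV = HZ·HV / (|HZ||HV|), giving 58.147°.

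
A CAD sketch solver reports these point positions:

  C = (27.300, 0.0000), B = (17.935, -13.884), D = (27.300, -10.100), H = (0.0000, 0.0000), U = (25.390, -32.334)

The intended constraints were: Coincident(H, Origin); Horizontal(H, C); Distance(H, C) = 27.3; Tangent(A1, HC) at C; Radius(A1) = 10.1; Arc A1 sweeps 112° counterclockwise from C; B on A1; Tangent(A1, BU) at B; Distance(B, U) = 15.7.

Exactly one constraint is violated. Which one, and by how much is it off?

Distance(B, U) = 15.7 — off by 4.20.

H = (0.00, 0.00) ✓; H.y = 0.00, C.y = 0.00 ✓; |HC| = 27.30 ✓; ∠(DC, CH) = 90.00° ✓; |DC| = 10.10 ✓; bearing(D→B) − bearing(D→C) = 112.0° ✓; |DB| = 10.10 ✓; ∠(DB, BU) = 90.00° ✓; |BU| = 19.90 ✗.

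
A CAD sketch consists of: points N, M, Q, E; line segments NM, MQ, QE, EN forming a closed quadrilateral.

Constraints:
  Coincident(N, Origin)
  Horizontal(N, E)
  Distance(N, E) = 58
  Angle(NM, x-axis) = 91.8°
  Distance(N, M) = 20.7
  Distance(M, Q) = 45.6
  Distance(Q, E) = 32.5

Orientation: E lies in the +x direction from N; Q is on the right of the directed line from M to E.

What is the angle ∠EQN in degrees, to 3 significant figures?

128°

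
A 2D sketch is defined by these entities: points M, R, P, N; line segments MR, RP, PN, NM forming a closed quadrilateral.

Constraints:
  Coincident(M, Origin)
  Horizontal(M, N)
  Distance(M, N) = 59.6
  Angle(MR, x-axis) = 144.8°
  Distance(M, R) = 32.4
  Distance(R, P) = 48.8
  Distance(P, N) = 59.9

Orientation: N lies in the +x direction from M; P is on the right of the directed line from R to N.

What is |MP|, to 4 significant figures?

20.34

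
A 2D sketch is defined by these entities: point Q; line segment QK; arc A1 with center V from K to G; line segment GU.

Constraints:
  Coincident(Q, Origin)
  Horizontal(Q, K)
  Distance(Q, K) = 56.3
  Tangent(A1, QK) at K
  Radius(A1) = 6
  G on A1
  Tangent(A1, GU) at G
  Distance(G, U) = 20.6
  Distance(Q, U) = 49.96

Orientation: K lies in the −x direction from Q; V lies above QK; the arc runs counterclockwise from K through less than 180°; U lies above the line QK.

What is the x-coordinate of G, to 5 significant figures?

-50.614

Q is at the origin; Q and K share the same y with |QK| = 56.3 and K on the −x side, so K = (-56.300, 0.0000). The tangent condition forces VK to be normal to QK, so V = K + (0, 6) = (-56.300, 6.0000). Since VG ⟂ GU (tangency), |VU| = √(6.0² + 20.6²) = 21.456 regardless of where G sits on A1. So U lies on both circle(Q, 49.96) and circle(V, 21.456); the above-QK intersection is U = (-44.033, 23.603). G is the foot of the tangent from U: G = (-50.614, 4.0830).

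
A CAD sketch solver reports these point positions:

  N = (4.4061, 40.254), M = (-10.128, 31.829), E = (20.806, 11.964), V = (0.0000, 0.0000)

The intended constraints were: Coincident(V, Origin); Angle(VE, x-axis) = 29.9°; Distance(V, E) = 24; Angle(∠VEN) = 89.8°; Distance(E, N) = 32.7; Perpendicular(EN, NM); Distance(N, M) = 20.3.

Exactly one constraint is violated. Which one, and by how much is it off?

Distance(N, M) = 20.3 — off by 3.50.

V = (0.00, 0.00) ✓; VE at 29.90° ✓; |VE| = 24.00 ✓; ∠VEN = 89.80° ✓; |EN| = 32.70 ✓; ∠(EN, NM) = 90.00° ✓; |NM| = 16.80 ✗.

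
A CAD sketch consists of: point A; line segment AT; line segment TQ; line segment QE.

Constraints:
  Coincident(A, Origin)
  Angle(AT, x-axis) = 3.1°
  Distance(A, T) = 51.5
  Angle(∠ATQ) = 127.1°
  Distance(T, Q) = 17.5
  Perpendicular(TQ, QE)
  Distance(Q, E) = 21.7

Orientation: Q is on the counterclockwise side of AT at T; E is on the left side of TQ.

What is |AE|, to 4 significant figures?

52.29

A is at the origin; AT runs at 3.1° with length 51.5, so T = 51.5·(cos 3.1°, sin 3.1°) = (51.42, 2.785). ∠ATQ = 127.1°, so TQ runs at 3.1° + (180° − 127.1°) = 56.00° from the x-axis; with |TQ| = 17.5, Q = T + 17.5·(cos 56.00°, sin 56.00°) = (61.21, 17.29). TQ ⟂ QE; with |QE| = 21.7 on the left of TQ, E = Q + 21.7·(-0.8290, 0.5592) = (43.22, 29.43). Then |AE| = |E − A| = 52.29.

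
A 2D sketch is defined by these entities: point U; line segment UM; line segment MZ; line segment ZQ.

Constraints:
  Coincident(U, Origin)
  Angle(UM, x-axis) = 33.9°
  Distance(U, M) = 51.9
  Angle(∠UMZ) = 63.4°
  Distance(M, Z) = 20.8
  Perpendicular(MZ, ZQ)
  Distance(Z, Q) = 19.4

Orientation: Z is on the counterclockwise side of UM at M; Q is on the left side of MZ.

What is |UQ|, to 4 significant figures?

27.12

U is at the origin; UM runs at 33.9° with length 51.9, so M = 51.9·(cos 33.9°, sin 33.9°) = (43.08, 28.95). ∠UMZ = 63.4°, so MZ runs at 33.9° + (180° − 63.4°) = 150.5° from the x-axis; with |MZ| = 20.8, Z = M + 20.8·(cos 150.5°, sin 150.5°) = (24.97, 39.19). The perpendicularity gives ZQ at right angles to MZ; with |ZQ| = 19.4 on the left of MZ, Q = Z + 19.4·(-0.4924, -0.8704) = (15.42, 22.30). Then |UQ| = |Q − U| = 27.12.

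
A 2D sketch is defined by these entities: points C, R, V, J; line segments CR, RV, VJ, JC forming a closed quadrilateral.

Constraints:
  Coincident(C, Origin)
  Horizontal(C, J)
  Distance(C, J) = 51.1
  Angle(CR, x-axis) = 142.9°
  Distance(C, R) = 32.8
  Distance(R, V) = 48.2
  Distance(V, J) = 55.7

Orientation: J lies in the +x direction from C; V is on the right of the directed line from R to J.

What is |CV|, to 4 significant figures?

21.01

Checks: |RV| = 48.20 ✓; |VJ| = 55.70 ✓.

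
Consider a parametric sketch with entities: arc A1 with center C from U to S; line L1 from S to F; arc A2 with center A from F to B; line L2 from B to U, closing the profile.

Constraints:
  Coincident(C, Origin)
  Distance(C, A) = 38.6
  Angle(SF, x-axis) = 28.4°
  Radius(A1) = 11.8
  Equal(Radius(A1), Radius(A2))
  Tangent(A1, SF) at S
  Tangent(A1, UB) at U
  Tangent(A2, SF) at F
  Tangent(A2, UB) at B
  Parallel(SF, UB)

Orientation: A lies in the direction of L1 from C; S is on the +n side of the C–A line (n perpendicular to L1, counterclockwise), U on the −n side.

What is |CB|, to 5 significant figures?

40.363

The slot axis is L1's direction at 28.4°, so u = (cos 28.4°, sin 28.4°) = (0.87965, 0.47562) and n = (−sin 28.4°, cos 28.4°) = (-0.47562, 0.87965). C is at the origin and A lies 38.6 along u from C, so A = 38.6·u = (33.954, 18.359). Tangency of A1 to both parallel lines with radius 11.8 puts S and U at C ± 11.8·n: S = (-5.6124, 10.380), U = (5.6124, -10.380). Equal radii place F and B the same way about A: F = A + 11.8·n = (28.342, 28.739), B = A − 11.8·n = (39.567, 7.9792). Then |CB| = |B − C| = 40.363.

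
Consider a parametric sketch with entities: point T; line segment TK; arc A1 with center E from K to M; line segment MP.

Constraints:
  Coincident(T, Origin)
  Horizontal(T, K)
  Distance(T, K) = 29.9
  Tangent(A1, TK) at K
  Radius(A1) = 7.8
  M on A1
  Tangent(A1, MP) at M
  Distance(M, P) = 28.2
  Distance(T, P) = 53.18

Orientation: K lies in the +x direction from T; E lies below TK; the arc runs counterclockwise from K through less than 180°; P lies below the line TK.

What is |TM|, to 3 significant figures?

26.5

Checks: |EM| = 7.800 ✓; ∠(EM, MP) = 90.00° ✓; |MP| = 28.20 ✓; |TP| = 53.18 ✓.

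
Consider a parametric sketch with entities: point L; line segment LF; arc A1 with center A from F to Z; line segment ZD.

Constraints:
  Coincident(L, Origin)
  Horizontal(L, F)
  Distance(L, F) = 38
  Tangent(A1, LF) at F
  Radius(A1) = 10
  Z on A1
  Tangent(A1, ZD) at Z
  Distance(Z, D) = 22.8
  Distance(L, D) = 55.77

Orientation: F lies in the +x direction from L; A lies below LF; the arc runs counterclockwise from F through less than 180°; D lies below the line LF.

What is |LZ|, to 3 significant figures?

34.2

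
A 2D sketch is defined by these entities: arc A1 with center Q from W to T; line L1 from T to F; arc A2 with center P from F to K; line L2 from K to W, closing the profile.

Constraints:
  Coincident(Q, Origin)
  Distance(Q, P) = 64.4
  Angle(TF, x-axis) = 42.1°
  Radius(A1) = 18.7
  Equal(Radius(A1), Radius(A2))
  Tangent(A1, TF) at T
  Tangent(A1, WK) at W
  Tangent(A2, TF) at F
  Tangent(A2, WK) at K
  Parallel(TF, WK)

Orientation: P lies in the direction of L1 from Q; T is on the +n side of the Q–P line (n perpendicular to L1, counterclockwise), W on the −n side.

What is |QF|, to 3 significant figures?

67.1

The slot axis is L1's direction at 42.1°, so u = (cos 42.1°, sin 42.1°) = (0.742, 0.670) and n = (−sin 42.1°, cos 42.1°) = (-0.670, 0.742). Q is at the origin and P lies 64.4 along u from Q, so P = 64.4·u = (47.8, 43.2). Tangency of A1 to both parallel lines with radius 18.7 puts T and W at Q ± 18.7·n: T = (-12.5, 13.9), W = (12.5, -13.9). Equal radii place F and K the same way about P: F = P + 18.7·n = (35.2, 57.1), K = P − 18.7·n = (60.3, 29.3). Then |QF| = |F − Q| = 67.1.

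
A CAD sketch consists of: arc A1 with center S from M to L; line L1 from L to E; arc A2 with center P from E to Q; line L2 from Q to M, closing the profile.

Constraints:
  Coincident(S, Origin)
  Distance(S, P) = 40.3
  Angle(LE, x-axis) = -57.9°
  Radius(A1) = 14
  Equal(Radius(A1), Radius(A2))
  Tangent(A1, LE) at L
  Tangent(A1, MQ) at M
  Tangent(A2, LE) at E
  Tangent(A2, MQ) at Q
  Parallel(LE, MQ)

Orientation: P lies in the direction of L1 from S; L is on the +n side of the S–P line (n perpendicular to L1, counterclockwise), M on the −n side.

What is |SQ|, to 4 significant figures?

42.66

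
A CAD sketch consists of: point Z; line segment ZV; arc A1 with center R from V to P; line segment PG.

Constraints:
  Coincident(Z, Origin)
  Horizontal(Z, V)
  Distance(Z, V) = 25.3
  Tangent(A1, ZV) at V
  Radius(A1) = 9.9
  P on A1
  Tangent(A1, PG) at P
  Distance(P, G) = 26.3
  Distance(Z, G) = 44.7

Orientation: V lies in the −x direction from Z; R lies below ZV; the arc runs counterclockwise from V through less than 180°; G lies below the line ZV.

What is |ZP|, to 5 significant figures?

37.060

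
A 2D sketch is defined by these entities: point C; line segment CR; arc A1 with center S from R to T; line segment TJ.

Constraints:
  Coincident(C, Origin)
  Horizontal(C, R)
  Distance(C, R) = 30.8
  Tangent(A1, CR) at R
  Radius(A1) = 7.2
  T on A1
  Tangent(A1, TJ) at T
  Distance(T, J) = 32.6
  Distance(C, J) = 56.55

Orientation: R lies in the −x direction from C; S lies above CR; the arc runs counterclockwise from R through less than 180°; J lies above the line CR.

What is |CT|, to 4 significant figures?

26.85

C is at the origin; C and R share the same y with |CR| = 30.8 and R on the −x side, so R = (-30.80, 0.000). Since A1 is tangent to CR there, SR ⟂ CR, so S = R + (0, 7.2) = (-30.80, 7.200). Since ST ⟂ TJ (tangency), |SJ| = √(7.2² + 32.6²) = 33.39 regardless of where T sits on A1. So J lies on both circle(C, 56.55) and circle(S, 33.39); the above-CR intersection is J = (-40.94, 39.01). T is the foot of the tangent from J: T = (-24.57, 10.82).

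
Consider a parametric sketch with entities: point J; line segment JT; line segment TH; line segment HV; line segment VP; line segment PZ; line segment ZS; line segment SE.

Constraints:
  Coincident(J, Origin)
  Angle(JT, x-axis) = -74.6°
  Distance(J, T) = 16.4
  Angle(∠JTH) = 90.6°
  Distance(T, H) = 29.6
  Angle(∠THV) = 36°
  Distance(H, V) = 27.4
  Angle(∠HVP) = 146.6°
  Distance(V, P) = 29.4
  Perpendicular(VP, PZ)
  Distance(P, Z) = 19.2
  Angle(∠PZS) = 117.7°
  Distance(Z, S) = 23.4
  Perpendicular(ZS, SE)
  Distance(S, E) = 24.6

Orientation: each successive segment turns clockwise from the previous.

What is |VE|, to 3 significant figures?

8.74

J is at the origin; JT runs at -74.6° with length 16.4, so T = (4.36, -15.8). ∠JTH = 90.6° gives TH at -164° from the x-axis; with |TH| = 29.6, H = (-24.1, -24.0). ∠THV = 36.0° gives HV at 52.0° from the x-axis; with |HV| = 27.4, V = (-7.23, -2.38). ∠HVP = 146.6° gives VP at 18.6° from the x-axis; with |VP| = 29.4, P = (20.6, 7.00). VP ⟂ PZ, so PZ runs at -71.4°; with |PZ| = 19.2, Z = (26.8, -11.2). ∠PZS = 117.7° gives ZS at -134° from the x-axis; with |ZS| = 23.4, S = (10.6, -28.1). The perpendicularity gives SE at right angles to ZS, so SE runs at 136°; with |SE| = 24.6, E = (-7.19, -11.1). Then |VE| = |E − V| = 8.74.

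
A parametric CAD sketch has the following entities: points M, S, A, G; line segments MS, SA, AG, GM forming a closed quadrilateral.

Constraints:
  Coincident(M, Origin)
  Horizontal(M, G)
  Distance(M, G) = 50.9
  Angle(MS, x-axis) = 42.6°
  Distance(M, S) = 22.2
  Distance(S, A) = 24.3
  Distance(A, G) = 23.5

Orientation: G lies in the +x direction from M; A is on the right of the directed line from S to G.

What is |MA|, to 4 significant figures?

28.89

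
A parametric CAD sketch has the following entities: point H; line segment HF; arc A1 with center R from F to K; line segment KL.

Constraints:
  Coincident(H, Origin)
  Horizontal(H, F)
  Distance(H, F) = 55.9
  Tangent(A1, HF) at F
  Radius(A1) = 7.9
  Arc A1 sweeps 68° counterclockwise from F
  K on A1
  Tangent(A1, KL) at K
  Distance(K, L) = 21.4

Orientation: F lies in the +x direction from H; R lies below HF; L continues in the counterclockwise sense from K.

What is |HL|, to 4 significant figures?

47.53

H is at the origin; H and F share the same y with |HF| = 55.9 and F on the +x side, so F = (55.90, 0.000). Tangency of A1 to HF means the radius RF is perpendicular to HF, so R = F + (0, -7.9) = (55.90, -7.900). On A1, F sits at bearing 90° from R; a 68° counterclockwise sweep puts K at bearing 158°, so K = R + 7.9·(cos 158°, sin 158°) = (48.58, -4.941). Since A1 is tangent to KL there, RK ⟂ KL, so KL runs along (−sin 158°, cos 158°); with |KL| = 21.4, L = (40.56, -24.78). Then |HL| = |L − H| = 47.53.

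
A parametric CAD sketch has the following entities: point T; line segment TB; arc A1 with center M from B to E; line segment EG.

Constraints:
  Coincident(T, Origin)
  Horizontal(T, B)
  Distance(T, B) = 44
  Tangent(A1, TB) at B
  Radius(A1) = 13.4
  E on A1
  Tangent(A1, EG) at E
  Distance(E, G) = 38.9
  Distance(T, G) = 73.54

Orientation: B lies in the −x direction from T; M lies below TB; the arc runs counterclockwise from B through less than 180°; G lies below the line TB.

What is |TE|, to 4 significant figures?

59.34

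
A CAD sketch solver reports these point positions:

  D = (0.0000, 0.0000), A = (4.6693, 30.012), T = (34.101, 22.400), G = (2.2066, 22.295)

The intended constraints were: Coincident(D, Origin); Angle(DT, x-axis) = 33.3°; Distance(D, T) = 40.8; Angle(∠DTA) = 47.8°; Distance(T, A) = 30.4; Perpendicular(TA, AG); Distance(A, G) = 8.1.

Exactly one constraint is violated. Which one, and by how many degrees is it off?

Perpendicular(TA, AG) — off by 3.20°.

D = (0.00, 0.00) ✓; DT at 33.30° ✓; |DT| = 40.80 ✓; ∠DTA = 47.80° ✓; |TA| = 30.40 ✓; ∠(TA, AG) = 86.80° ✗; |AG| = 8.100 ✓.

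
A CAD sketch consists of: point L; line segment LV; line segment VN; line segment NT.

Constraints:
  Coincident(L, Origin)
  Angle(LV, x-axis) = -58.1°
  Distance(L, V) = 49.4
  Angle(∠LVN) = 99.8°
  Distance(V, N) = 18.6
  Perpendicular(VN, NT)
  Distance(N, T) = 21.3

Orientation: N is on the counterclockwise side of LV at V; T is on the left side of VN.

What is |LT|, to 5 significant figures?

38.459

∠LVN = 99.8°, so VN runs at -58.1° + (180° − 99.8°) = 22.100° from the x-axis; with |VN| = 18.6, N = V + 18.6·(cos 22.100°, sin 22.100°) = (43.338, -34.941). VN ⟂ NT; with |NT| = 21.3 on the left of VN, T = N + 21.3·(-0.37622, 0.92653) = (35.325, -15.206). Then |LT| = |T − L| = 38.459.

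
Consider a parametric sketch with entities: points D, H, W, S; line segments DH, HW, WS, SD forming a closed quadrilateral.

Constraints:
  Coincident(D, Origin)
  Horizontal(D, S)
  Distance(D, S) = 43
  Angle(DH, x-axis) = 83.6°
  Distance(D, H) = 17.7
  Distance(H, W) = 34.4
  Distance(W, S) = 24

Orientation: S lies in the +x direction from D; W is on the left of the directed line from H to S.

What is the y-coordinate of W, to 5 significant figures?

22.942

D is at the origin; DS is horizontal with |DS| = 43.0 and S in +x, so S = (43.0, 0). DH runs at 83.6° with |DH| = 17.7, so H = (1.9730, 17.590). W is determined by |HW| = 34.4 and |WS| = 24.0 together: it lies at the intersection of circle(H, 34.4) and circle(S, 24.0). With |HS| = 44.639, the foot of the radical line on HS is 29.122 from H and the perpendicular offset is √(34.4² − 29.122²) = 18.310. Taking the left-of-HS solution: W = (35.954, 22.942).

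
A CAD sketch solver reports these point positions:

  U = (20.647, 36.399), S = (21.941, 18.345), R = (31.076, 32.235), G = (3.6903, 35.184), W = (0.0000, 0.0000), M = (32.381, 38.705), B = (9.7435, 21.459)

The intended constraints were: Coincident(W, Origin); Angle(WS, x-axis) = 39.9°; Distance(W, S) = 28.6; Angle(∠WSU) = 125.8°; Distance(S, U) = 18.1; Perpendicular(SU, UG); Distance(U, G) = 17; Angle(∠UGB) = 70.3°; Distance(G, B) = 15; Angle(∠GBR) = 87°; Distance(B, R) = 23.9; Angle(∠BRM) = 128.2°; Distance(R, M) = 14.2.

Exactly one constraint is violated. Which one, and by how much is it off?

Distance(R, M) = 14.2 — off by 7.60.

W = (0.00, 0.00) ✓; WS at 39.90° ✓; |WS| = 28.60 ✓; ∠WSU = 125.8° ✓; |SU| = 18.10 ✓; ∠(SU, UG) = 90.00° ✓; |UG| = 17.00 ✓; ∠UGB = 70.30° ✓; |GB| = 15.00 ✓; ∠GBR = 87.00° ✓; |BR| = 23.90 ✓; ∠BRM = 128.2° ✓; |RM| = 6.600 ✗.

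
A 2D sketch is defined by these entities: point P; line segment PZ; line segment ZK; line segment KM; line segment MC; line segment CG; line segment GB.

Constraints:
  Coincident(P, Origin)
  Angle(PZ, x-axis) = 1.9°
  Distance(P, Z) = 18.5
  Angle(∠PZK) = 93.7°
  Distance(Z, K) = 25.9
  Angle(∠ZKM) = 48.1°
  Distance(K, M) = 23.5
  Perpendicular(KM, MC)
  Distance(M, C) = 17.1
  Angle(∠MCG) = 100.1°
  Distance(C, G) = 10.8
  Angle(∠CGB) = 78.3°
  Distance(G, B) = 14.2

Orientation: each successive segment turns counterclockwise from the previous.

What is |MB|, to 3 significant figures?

11.3

P is at the origin; PZ runs at 1.9° with length 18.5, so Z = (18.5, 0.613). ∠PZK = 93.7° gives ZK at 88.2° from the x-axis; with |ZK| = 25.9, K = (19.3, 26.5). ∠ZKM = 48.1° gives KM at -140° from the x-axis; with |KM| = 23.5, M = (1.33, 11.4). The perpendicularity gives MC at right angles to KM, so MC runs at -49.9°; with |MC| = 17.1, C = (12.3, -1.72). ∠MCG = 100.1° gives CG at 30.0° from the x-axis; with |CG| = 10.8, G = (21.7, 3.68). ∠CGB = 78.3° gives GB at 132° from the x-axis; with |GB| = 14.2, B = (12.2, 14.3). Then |MB| = |B − M| = 11.3.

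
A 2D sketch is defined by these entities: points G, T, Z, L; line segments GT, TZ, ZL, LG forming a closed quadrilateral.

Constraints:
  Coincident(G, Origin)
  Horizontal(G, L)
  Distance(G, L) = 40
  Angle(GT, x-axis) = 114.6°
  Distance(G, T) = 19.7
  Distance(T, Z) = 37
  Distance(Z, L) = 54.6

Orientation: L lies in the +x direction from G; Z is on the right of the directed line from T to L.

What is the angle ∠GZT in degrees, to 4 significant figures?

25.91°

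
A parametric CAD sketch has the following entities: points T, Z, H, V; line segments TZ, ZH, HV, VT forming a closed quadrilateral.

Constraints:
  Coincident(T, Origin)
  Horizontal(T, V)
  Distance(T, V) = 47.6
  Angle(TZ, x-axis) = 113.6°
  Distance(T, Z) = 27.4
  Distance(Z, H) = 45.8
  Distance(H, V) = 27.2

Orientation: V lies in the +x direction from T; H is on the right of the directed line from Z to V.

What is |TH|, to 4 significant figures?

22.61

Checks: T.y = 0.00, V.y = 0.00 ✓; |ZH| = 45.80 ✓; |HV| = 27.20 ✓.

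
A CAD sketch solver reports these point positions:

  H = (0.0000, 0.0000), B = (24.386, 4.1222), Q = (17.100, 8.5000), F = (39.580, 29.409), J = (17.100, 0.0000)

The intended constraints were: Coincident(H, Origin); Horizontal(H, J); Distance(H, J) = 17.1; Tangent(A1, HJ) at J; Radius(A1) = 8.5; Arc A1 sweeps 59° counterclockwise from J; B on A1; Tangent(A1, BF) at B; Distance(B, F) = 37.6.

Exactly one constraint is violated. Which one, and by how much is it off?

Distance(B, F) = 37.6 — off by 8.10.

H = (0.00, 0.00) ✓; H.y = 0.00, J.y = 0.00 ✓; |HJ| = 17.10 ✓; ∠(QJ, JH) = 90.00° ✓; |QJ| = 8.500 ✓; bearing(Q→B) − bearing(Q→J) = 59.00° ✓; |QB| = 8.500 ✓; ∠(QB, BF) = 90.00° ✓; |BF| = 29.50 ✗.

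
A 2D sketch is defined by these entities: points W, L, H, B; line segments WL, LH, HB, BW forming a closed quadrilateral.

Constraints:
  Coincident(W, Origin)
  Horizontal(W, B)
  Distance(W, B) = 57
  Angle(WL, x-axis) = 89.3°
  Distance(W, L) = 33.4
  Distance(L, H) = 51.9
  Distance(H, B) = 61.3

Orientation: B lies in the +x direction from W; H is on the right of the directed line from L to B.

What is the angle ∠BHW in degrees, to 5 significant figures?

67.971°

W is at the origin; W and B share the same y with |WB| = 57.0 and B in +x, so B = (57.0, 0). WL runs at 89.3° with |WL| = 33.4, so L = (0.40805, 33.398). H is determined by |LH| = 51.9 and |HB| = 61.3 together: it lies at the intersection of circle(L, 51.9) and circle(B, 61.3). With |LB| = 65.712, the foot of the radical line on LB is 24.759 from L and the perpendicular offset is √(51.9² − 24.759²) = 45.613. Taking the right-of-LB solution: H = (-1.4515, -18.469).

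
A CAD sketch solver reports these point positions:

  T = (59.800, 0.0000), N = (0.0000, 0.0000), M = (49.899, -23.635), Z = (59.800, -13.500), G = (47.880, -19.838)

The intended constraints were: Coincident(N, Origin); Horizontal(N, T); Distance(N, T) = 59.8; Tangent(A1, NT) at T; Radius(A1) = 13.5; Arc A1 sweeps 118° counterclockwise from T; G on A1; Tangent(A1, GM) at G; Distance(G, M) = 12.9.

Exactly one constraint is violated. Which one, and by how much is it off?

Distance(G, M) = 12.9 — off by 8.60.

N = (0.00, 0.00) ✓; N.y = 0.00, T.y = 0.00 ✓; |NT| = 59.80 ✓; ∠(ZT, TN) = 90.00° ✓; |ZT| = 13.50 ✓; bearing(Z→G) − bearing(Z→T) = 118.0° ✓; |ZG| = 13.50 ✓; ∠(ZG, GM) = 90.00° ✓; |GM| = 4.300 ✗.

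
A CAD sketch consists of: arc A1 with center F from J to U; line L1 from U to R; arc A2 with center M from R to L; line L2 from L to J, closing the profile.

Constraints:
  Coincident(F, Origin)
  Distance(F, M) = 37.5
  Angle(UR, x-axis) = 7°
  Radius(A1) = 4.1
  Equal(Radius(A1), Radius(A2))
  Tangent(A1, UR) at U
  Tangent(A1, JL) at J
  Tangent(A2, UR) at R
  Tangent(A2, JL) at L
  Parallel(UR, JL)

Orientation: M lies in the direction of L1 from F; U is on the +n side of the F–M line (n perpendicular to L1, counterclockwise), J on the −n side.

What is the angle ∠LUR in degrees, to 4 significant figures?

12.33°

The slot axis is L1's direction at 7.0°, so u = (cos 7.0°, sin 7.0°) = (0.9925, 0.1219) and n = (−sin 7.0°, cos 7.0°) = (-0.1219, 0.9925). F is at the origin and M lies 37.5 along u from F, so M = 37.5·u = (37.22, 4.570). Tangency of A1 to both parallel lines with radius 4.1 puts U and J at F ± 4.1·n: U = (-0.4997, 4.069), J = (0.4997, -4.069). Equal radii place R and L the same way about M: R = M + 4.1·n = (36.72, 8.640), L = M − 4.1·n = (37.72, 0.5007). Then cos ∠LUR = UL·UR / (|UL||UR|), giving 12.33°.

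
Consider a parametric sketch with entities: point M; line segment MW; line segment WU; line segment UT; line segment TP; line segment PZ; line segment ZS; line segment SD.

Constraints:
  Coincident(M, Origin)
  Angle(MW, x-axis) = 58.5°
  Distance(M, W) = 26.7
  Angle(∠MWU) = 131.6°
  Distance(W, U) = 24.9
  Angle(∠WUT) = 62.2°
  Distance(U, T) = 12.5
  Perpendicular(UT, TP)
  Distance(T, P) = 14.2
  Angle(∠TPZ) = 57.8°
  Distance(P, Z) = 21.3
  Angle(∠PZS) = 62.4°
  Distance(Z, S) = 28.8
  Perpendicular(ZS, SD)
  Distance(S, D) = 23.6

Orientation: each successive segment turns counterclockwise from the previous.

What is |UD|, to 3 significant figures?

32.4

∠PZS = 62.4° gives ZS at -166° from the x-axis; with |ZS| = 28.8, S = (-15.2, 41.2). ZS is perpendicular to SD, so SD runs at -75.5°; with |SD| = 23.6, D = (-9.33, 18.4). Then |UD| = |D − U| = 32.4.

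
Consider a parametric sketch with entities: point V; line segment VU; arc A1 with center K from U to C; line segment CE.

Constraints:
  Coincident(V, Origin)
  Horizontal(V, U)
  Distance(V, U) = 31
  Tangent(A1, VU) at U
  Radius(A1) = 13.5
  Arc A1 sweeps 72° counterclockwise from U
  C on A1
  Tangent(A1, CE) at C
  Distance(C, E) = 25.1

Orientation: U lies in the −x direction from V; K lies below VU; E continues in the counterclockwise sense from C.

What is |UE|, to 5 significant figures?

39.069

V is at the origin; VU is horizontal with |VU| = 31.0 and U on the −x side, so U = (-31.000, 0.0000). Tangency of A1 to VU means the radius KU is perpendicular to VU, so K = U + (0, -13.5) = (-31.000, -13.500). On A1, U sits at bearing 90° from K; a 72° counterclockwise sweep puts C at bearing 162°, so C = K + 13.5·(cos 162°, sin 162°) = (-43.839, -9.3283). Tangency of A1 to CE means the radius KC is perpendicular to CE, so CE runs along (−sin 162°, cos 162°); with |CE| = 25.1, E = (-51.596, -33.200). Then |UE| = |E − U| = 39.069.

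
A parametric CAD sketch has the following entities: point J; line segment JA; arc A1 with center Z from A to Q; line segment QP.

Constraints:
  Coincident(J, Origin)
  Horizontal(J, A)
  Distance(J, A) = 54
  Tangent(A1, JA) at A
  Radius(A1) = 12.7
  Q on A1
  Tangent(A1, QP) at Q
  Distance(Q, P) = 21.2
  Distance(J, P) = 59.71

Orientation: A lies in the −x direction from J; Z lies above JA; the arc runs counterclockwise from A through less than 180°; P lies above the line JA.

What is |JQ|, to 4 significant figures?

44.71

Checks: |ZQ| = 12.70 ✓; ∠(ZQ, QP) = 90.00° ✓; |QP| = 21.20 ✓; |JP| = 59.71 ✓.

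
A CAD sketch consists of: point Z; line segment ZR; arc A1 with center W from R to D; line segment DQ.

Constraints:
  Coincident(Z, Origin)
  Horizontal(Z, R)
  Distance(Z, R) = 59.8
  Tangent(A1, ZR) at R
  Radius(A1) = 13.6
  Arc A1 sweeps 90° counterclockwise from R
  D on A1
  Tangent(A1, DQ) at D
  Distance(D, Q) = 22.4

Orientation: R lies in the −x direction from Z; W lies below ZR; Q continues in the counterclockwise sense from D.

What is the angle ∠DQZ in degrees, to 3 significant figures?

63.9°

On A1, R sits at bearing 90° from W; a 90° counterclockwise sweep puts D at bearing 180°, so D = W + 13.6·(cos 180°, sin 180°) = (-73.4, -13.6). Tangency of A1 to DQ means the radius WD is perpendicular to DQ, so DQ runs along (−sin 180°, cos 180°); with |DQ| = 22.4, Q = (-73.4, -36.0). Then cos ∠DQZ = QD·QZ / (|QD||QZ|), giving 63.9°.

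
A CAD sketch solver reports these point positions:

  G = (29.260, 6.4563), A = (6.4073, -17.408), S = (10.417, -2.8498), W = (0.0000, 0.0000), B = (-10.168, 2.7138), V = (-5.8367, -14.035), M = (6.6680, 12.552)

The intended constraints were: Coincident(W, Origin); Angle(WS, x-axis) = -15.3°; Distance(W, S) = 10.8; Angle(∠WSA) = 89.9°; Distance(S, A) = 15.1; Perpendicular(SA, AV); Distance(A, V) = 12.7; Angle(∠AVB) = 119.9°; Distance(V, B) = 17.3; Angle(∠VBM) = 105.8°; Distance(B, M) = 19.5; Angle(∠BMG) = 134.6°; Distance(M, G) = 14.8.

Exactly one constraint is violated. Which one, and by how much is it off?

Distance(M, G) = 14.8 — off by 8.60.

W = (0.00, 0.00) ✓; WS at -15.30° ✓; |WS| = 10.80 ✓; ∠WSA = 89.90° ✓; |SA| = 15.10 ✓; ∠(SA, AV) = 90.00° ✓; |AV| = 12.70 ✓; ∠AVB = 119.9° ✓; |VB| = 17.30 ✓; ∠VBM = 105.8° ✓; |BM| = 19.50 ✓; ∠BMG = 134.6° ✓; |MG| = 23.40 ✗.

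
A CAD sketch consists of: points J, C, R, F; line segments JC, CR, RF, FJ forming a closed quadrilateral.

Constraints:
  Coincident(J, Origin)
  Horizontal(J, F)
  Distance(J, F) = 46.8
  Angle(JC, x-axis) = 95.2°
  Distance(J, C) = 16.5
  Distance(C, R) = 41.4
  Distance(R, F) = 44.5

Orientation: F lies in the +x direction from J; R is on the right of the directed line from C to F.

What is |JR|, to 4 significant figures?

25.28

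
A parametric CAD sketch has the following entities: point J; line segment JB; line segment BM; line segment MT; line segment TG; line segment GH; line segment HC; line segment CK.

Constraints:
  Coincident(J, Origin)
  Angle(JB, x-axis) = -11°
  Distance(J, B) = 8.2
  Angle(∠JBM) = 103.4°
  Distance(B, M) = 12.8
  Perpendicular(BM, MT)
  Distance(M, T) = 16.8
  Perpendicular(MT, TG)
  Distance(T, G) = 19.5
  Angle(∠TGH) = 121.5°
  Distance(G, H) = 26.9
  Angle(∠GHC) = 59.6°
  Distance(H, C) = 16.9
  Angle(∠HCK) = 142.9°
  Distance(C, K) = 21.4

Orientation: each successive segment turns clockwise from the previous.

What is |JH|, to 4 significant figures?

23.55

MT ⟂ TG, so TG runs at 92.40°; with |TG| = 19.5, G = (-9.016, 4.426). ∠TGH = 121.5° gives GH at 33.90° from the x-axis; with |GH| = 26.9, H = (13.31, 19.43). Then |JH| = |H − J| = 23.55.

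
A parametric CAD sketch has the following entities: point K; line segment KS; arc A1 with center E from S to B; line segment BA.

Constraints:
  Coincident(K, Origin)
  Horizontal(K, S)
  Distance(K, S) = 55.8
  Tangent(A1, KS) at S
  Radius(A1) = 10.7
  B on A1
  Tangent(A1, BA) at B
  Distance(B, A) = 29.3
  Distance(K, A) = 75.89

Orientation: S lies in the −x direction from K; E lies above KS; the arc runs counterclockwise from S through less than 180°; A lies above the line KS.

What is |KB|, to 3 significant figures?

50.0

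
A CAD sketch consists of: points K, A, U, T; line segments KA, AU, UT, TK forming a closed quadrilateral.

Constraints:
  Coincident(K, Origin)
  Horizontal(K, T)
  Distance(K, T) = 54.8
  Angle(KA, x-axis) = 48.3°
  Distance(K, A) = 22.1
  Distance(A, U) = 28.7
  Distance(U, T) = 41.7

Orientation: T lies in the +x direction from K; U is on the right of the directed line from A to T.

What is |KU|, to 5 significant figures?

19.275

Checks: |AU| = 28.70 ✓; |UT| = 41.70 ✓.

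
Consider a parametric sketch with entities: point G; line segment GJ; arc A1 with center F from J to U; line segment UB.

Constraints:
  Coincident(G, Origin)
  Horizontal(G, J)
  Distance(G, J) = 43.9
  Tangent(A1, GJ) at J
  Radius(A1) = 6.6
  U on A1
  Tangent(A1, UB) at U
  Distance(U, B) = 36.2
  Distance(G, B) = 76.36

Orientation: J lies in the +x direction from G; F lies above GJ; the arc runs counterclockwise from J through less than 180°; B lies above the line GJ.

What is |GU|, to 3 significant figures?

49.6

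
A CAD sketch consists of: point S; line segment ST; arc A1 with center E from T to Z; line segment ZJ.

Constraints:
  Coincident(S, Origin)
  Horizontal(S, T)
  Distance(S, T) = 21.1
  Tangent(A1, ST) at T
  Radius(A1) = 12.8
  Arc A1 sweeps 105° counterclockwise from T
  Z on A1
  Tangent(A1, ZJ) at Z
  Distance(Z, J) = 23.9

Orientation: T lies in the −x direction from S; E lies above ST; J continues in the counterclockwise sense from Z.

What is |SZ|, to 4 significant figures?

18.33

S is at the origin; S and T share the same y with |ST| = 21.1 and T on the −x side, so T = (-21.10, 0.000). Tangency of A1 to ST means the radius ET is perpendicular to ST, so E = T + (0, 12.8) = (-21.10, 12.80). On A1, T sits at bearing -90° from E; a 105° counterclockwise sweep puts Z at bearing 15°, so Z = E + 12.8·(cos 15°, sin 15°) = (-8.736, 16.11). Then |SZ| = |Z − S| = 18.33.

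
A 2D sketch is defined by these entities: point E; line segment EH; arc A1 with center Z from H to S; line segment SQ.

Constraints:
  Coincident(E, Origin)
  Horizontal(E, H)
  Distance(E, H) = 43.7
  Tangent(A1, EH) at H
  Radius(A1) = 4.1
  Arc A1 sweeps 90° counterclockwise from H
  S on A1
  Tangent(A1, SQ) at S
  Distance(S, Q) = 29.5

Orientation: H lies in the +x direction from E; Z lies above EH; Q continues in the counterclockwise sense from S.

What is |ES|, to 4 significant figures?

47.98

E is at the origin; E and H share the same y with |EH| = 43.7 and H on the +x side, so H = (43.70, 0.000). Tangency of A1 to EH means the radius ZH is perpendicular to EH, so Z = H + (0, 4.1) = (43.70, 4.100). On A1, H sits at bearing -90° from Z; a 90° counterclockwise sweep puts S at bearing 0°, so S = Z + 4.1·(cos 0°, sin 0°) = (47.80, 4.100). Then |ES| = |S − E| = 47.98.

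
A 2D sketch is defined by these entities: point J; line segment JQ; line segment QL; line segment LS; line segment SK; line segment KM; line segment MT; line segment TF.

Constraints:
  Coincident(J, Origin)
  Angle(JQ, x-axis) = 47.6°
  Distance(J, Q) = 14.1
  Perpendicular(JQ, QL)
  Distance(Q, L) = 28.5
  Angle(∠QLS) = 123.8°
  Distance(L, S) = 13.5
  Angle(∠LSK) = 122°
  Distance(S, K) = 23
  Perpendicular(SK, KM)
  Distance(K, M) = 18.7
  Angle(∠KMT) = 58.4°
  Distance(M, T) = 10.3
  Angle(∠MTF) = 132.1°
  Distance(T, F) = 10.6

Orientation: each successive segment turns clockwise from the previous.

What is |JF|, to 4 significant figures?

29.23

J is at the origin; JQ runs at 47.6° with length 14.1, so Q = (9.508, 10.41). The perpendicularity gives QL at right angles to JQ, so QL runs at -42.40°; with |QL| = 28.5, L = (30.55, -8.805). ∠QLS = 123.8° gives LS at -98.60° from the x-axis; with |LS| = 13.5, S = (28.53, -22.15). ∠LSK = 122.0° gives SK at -156.6° from the x-axis; with |SK| = 23.0, K = (7.427, -31.29). SK is perpendicular to KM, so KM runs at 113.4°; with |KM| = 18.7, M = (-0.0001082, -14.13). ∠KMT = 58.4° gives MT at -8.200° from the x-axis; with |MT| = 10.3, T = (10.19, -15.60). ∠MTF = 132.1° gives TF at -56.10° from the x-axis; with |TF| = 10.6, F = (16.11, -24.39). Then |JF| = |F − J| = 29.23.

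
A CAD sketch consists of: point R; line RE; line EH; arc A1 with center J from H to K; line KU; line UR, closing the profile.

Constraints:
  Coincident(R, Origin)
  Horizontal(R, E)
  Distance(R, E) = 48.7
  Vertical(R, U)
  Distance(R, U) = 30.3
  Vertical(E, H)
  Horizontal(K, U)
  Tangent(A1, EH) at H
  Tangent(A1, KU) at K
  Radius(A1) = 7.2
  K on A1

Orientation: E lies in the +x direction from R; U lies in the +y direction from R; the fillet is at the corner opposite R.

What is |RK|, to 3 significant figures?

51.4

R is at the origin; R and E share the same y with |RE| = 48.7 and E on the +x side, so E = (48.7, 0.00). R and U share the same x with |RU| = 30.3 and U on the +y side, so U = (0.00, 30.3). The virtual corner opposite R is at (48.7, 30.3). The tangent condition forces JH to be normal to EH and the tangent condition forces JK to be normal to KU, with radius 7.2, so the center J sits 7.2 in from both sides at J = (41.5, 23.1). That places the tangent points at H = (48.7, 23.1) on EH and K = (41.5, 30.3) on KU. Then |RK| = |K − R| = 51.4.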